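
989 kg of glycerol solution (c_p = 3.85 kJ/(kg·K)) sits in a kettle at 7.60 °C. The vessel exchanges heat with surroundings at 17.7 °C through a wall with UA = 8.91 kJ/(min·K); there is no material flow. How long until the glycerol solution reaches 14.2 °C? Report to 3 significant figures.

M c_p dT/dt = −UA(T − T_amb).
τ = M c_p/UA = 427.35 min; T_ss = T_amb = 17.700 °C.
T(t) = T_ss + (T₀ − T_ss)e^(−t/τ); set T = 14.2:
t = −τ ln[(T − T_ss)/(T₀ − T_ss)] = −427.35 · ln(0.34653) = 452.89 min.

453 min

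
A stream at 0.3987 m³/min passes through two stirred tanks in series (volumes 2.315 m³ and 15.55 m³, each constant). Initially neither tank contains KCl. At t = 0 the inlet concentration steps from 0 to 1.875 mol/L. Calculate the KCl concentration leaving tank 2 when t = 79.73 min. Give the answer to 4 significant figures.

1.590 mol/L

Each tank obeys Vᵢ dCᵢ/dt = Q(Cᵢ₋₁ − Cᵢ), so τᵢ = Vᵢ/Q.
τ₁ = 2.315/0.3987 = 5.80637 min; τ₂ = 15.55/0.3987 = 39.0018 min.
Solving the cascade with C₁(0)=C₂(0)=0 gives C₂(t) = C_in[1 − (τ₁ e^(−t/τ₁) − τ₂ e^(−t/τ₂))/(τ₁ − τ₂)].
At t = 79.73: e^(−t/τ₁) = 1.08767e-06, e^(−t/τ₂) = 0.129475.
C₂ = 1.875·[1 − (5.80637·1.08767e-06 − 39.0018·0.129475)/(-33.1954)] = 1.875·0.847878 = 1.58977 mol/L.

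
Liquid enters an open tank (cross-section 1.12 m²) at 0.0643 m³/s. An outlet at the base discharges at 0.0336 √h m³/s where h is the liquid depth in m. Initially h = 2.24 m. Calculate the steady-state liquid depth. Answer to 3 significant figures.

Accumulation of liquid (constant cross-section A): A dh/dt = Q_in − 0.0336 √h. At steady state dh/dt = 0:
Q_in = 0.0336 √h_ss ⇒ √h_ss = 0.0643/0.0336 = 1.9137.
h_ss = 1.9137² = 3.6622 m. (Since h₀ = 2.24 m < h_ss, the level will rise toward this value.)

3.66 m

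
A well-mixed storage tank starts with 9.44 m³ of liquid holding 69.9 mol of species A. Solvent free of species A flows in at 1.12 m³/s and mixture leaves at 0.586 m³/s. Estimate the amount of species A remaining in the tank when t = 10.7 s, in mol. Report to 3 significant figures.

41.6 mol

Total volume: dV/dt = Q_in − Q_out = 0.53400 m³/s, so V(t) = 9.44 + 0.53400 t and V(10.7) = 15.154 m³.
Species balance (pure solvent in): dm/dt = −Q_out · m/V(t).
dm/m = −Q_out dt/(V₀ + 0.53400 t); integrating gives ln(m/m₀) = −(Q_out/(Q_in−Q_out)) ln(V/V₀).
m = m₀ (V₀/V)^(Q_out/(Q_in−Q_out)) = 69.9 × (9.44/15.154)^(1.0974) = 41.583 mol.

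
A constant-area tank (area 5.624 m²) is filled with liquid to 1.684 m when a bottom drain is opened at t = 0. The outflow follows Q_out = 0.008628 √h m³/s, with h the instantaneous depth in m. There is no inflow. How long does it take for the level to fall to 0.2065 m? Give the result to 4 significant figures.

1099 s

With no inflow, A dh/dt = −0.008628 √h.
This is separable: 2 d(√h)/dt = −0.008628/A, so √h = √h₀ − (0.008628/(2A)) t.
t = 2A(√h₀ − √h)/0.008628 = 2·5.624·(√1.684 − √0.2065)/0.008628
  = 11.2480 × (1.29769 − 0.454423) / 0.008628 = 1099.34 s.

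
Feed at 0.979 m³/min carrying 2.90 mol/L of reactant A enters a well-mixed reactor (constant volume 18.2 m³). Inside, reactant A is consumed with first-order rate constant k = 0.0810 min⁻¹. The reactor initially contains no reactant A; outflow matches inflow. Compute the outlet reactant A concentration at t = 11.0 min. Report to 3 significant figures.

Species balance: V dC/dt = Q C_in − Q C − k V C.
dC/dt = (Q/V) C_in − (Q/V + k) C; effective rate a = Q/V + k = 0.053791 + 0.0810 = 0.13479 min⁻¹.
C_ss = Q C_in/(Q + kV) = 1.1573 mol/L; C(t) = C_ss + (C₀ − C_ss) e^(−a t).
C(11.0) = 1.1573 + (-1.1573)·e^(−0.13479·11.0) = 1.1573 + (-1.1573)·0.22702 = 0.89457 mol/L.

0.895 mol/L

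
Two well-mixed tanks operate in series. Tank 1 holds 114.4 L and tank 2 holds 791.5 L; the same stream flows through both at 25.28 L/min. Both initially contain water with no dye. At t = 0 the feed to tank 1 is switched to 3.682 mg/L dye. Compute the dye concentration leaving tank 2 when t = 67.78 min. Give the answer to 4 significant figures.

Time constants: τᵢ = Vᵢ/Q for each well-mixed tank.
τ₁ = 114.4/25.28 = 4.52532 min; τ₂ = 791.5/25.28 = 31.3093 min.
Solving the cascade with C₁(0)=C₂(0)=0 gives C₂(t) = C_in[1 − (τ₁ e^(−t/τ₁) − τ₂ e^(−t/τ₂))/(τ₁ − τ₂)].
At t = 67.78: e^(−t/τ₁) = 3.12720e-07, e^(−t/τ₂) = 0.114767.
C₂ = 3.682·[1 − (4.52532·3.12720e-07 − 31.3093·0.114767)/(-26.7840)] = 3.682·0.865842 = 3.18803 mg/L.

3.188 mg/L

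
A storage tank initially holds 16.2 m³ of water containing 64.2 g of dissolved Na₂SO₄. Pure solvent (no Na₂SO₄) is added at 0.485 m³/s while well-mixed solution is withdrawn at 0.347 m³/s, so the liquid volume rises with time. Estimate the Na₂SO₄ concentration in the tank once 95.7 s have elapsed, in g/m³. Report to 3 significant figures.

0.488 g/m³

Let m(t) be the amount of Na₂SO₄. Volume: V(t) = V₀ + (Q_in − Q_out) t = 16.2 + 0.13800 t; V(95.7) = 29.407 m³.
Species balance (pure solvent in): dm/dt = −Q_out · m/V(t).
dm/m = −Q_out dt/(V₀ + 0.13800 t); integrating gives ln(m/m₀) = −(Q_out/(Q_in−Q_out)) ln(V/V₀).
m = m₀ (V₀/V)^(Q_out/(Q_in−Q_out)) = 64.2 × (16.2/29.407)^(2.5145) = 14.337 g.
C = m/V = 14.337/29.407 = 0.48754 g/m³.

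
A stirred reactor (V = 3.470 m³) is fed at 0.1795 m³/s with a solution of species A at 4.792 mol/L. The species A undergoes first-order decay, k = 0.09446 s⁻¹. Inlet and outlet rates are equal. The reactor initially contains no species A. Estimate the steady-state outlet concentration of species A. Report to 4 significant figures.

V dC/dt = Q(C_in − C) − k V C.
At steady state: 0 = Q C_in − (Q + kV) C_ss, so C_ss = Q C_in/(Q + kV).
C_ss = 0.1795·4.792/(0.1795 + 0.09446·3.470) = 0.860164/0.507276 = 1.69565 mol/L.

1.696 mol/L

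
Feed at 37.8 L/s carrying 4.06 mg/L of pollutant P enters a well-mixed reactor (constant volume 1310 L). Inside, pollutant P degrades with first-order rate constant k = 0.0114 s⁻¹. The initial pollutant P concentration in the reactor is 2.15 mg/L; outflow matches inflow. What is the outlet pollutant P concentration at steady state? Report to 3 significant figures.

Species balance: V dC/dt = Q C_in − Q C − k V C.
Steady state (dC/dt = 0): C_ss = Q C_in/(Q + kV) = C_in/(1 + kV/Q).
C_ss = 37.8·4.06/(37.8 + 0.0114·1310) = 153.47/52.734 = 2.9102 mg/L.

2.91 mg/L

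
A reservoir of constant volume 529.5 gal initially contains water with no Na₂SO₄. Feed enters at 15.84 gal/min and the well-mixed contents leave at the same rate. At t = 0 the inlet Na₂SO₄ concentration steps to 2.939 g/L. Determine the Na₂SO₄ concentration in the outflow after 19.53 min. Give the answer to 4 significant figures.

1.300 g/L

Transient balance on the dissolved component: V dC/dt = Q(C_in − C).
Rewrite as dC/dt + C/τ = C_in/τ, τ = V/Q = 33.4280 min.
C approaches C_in exponentially: C(t) = C_in + (C₀ − C_in) e^(−t/τ).
C(19.53) = 2.939 + (0 − 2.939)·e^(−19.53/33.4280) = 2.939 + (-2.93900)·0.557529 = 1.30042 g/L.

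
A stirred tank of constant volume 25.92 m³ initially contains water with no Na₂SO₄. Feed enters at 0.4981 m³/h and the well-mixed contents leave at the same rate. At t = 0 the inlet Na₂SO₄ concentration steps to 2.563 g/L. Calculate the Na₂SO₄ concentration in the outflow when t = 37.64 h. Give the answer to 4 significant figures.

Transient balance on the dissolved component: V dC/dt = Q(C_in − C).
Rewrite as dC/dt + C/τ = C_in/τ, τ = V/Q = 52.0377 h.
Solution: C(t) = C_in + (C₀ − C_in) e^(−t/τ).
C(37.64) = 2.563 + (0 − 2.563)·e^(−37.64/52.0377) = 2.563 + (-2.56300)·0.485138 = 1.31959 g/L.

1.320 g/L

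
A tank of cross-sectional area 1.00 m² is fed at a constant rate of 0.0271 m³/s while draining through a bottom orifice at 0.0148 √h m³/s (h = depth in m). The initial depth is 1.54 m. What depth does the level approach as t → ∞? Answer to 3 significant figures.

A dh/dt = Q_in − 0.0148 √h. Steady state requires inflow = outflow:
Q_in = 0.0148 √h_ss ⇒ √h_ss = 0.0271/0.0148 = 1.8311.
h_ss = 1.8311² = 3.3529 m. (Since h₀ = 1.54 m < h_ss, the level will rise toward this value.)

3.35 m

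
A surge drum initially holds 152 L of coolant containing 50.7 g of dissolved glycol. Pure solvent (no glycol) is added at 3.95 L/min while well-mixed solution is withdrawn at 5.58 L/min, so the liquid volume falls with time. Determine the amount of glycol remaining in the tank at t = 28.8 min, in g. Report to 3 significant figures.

14.3 g

Let m(t) be the amount of glycol. Volume: V(t) = V₀ + (Q_in − Q_out) t = 152 − 1.6300 t; V(28.8) = 105.06 L.
Solute balance: dm/dt = 0 − Q_out C = −Q_out m/V(t).
Separate: dm/m = −Q_out dt/V(t) ⇒ ln(m/m₀) = −(Q_out/(Q_in−Q_out)) ln(V/V₀).
m = m₀ (V₀/V)^(Q_out/(Q_in−Q_out)) = 50.7 × (152/105.06)^(-3.4233) = 14.316 g.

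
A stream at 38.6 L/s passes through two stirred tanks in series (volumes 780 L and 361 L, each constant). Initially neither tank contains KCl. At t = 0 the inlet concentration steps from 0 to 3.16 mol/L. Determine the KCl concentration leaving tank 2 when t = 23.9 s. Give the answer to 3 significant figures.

1.57 mol/L

Each tank obeys Vᵢ dCᵢ/dt = Q(Cᵢ₋₁ − Cᵢ), so τᵢ = Vᵢ/Q.
τ₁ = 780/38.6 = 20.207 s; τ₂ = 361/38.6 = 9.3523 s.
Tank 1: C₁ = C_in(1 − e^(−t/τ₁)). Tank 2 (τ₁ ≠ τ₂): C₂ = C_in[1 − (τ₁ e^(−t/τ₁) − τ₂ e^(−t/τ₂))/(τ₁ − τ₂)].
At t = 23.9: e^(−t/τ₁) = 0.30644, e^(−t/τ₂) = 0.077652.
C₂ = 3.16·[1 − (20.207·0.30644 − 9.3523·0.077652)/(10.855)] = 3.16·0.49645 = 1.5688 mol/L.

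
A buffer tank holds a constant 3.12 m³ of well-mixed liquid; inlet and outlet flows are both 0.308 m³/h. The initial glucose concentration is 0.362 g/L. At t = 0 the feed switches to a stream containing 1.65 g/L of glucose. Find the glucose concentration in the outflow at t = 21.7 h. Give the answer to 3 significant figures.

Unsteady species balance (constant V, well mixed): V dC/dt = Q(C_in − C).
Time constant τ = V/Q = 3.12/0.308 = 10.130 h.
Solution: C(t) = C_in + (C₀ − C_in) e^(−t/τ).
C(21.7) = 1.65 + (0.362 − 1.65)·e^(−21.7/10.130) = 1.65 + (-1.2880)·0.11740 = 1.4988 g/L.

1.50 g/L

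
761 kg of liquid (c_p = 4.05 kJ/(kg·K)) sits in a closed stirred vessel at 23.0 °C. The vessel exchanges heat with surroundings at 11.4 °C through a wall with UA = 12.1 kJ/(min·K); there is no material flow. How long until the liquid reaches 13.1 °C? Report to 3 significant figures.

First-law balance (no shaft work): M c_p dT/dt = −UA(T − T_amb).
τ = M c_p/UA = 254.71 min; T_ss = T_amb = 11.400 °C.
T(t) = T_ss + (T₀ − T_ss)e^(−t/τ); set T = 13.1:
t = −τ ln[(T − T_ss)/(T₀ − T_ss)] = −254.71 · ln(0.14655) = 489.15 min.

489 min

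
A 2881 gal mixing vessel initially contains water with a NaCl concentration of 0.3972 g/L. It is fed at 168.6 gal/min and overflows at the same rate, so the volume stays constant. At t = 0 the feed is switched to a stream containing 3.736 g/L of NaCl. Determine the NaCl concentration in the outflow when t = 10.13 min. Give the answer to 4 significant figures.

Species balance on the tank: V dC/dt = Q(C_in − C).
Time constant τ = V/Q = 2881/168.6 = 17.0878 min.
Integrating: C(t) = C_in + (C₀ − C_in) e^(−t/τ).
C(10.13) = 3.736 + (0.3972 − 3.736)·e^(−10.13/17.0878) = 3.736 + (-3.33880)·0.552766 = 1.89043 g/L.

1.890 g/L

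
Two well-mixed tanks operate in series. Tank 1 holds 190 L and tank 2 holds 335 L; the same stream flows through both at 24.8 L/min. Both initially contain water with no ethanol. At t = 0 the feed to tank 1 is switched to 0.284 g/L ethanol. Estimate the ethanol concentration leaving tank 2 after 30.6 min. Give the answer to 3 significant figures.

Each tank obeys Vᵢ dCᵢ/dt = Q(Cᵢ₋₁ − Cᵢ), so τᵢ = Vᵢ/Q.
τ₁ = 190/24.8 = 7.6613 min; τ₂ = 335/24.8 = 13.508 min.
Solving the cascade with C₁(0)=C₂(0)=0 gives C₂(t) = C_in[1 − (τ₁ e^(−t/τ₁) − τ₂ e^(−t/τ₂))/(τ₁ − τ₂)].
At t = 30.6: e^(−t/τ₁) = 0.018424, e^(−t/τ₂) = 0.10380.
C₂ = 0.284·[1 − (7.6613·0.018424 − 13.508·0.10380)/(-5.8468)] = 0.284·0.78433 = 0.22275 g/L.

0.223 g/L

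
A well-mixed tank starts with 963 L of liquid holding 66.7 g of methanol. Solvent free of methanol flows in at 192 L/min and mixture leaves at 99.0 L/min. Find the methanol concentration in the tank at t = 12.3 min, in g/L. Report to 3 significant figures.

Total volume: dV/dt = Q_in − Q_out = 93.000 L/min, so V(t) = 963 + 93.000 t and V(12.3) = 2106.9 L.
Solute balance: dm/dt = 0 − Q_out C = −Q_out m/V(t).
Separate: dm/m = −Q_out dt/V(t) ⇒ ln(m/m₀) = −(Q_out/(Q_in−Q_out)) ln(V/V₀).
m = m₀ (V₀/V)^(Q_out/(Q_in−Q_out)) = 66.7 × (963/2106.9)^(1.0645) = 28.985 g.
C = m/V = 28.985/2106.9 = 0.013757 g/L.

0.0138 g/L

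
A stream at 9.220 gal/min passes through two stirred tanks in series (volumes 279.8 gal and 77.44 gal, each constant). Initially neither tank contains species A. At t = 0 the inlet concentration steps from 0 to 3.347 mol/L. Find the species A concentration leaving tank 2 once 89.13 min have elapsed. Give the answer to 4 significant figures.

3.102 mol/L

Time constants: τᵢ = Vᵢ/Q for each well-mixed tank.
τ₁ = 279.8/9.220 = 30.3471 min; τ₂ = 77.44/9.220 = 8.39913 min.
Tank 1: C₁ = C_in(1 − e^(−t/τ₁)). Tank 2 (τ₁ ≠ τ₂): C₂ = C_in[1 − (τ₁ e^(−t/τ₁) − τ₂ e^(−t/τ₂))/(τ₁ − τ₂)].
At t = 89.13: e^(−t/τ₁) = 0.0530234, e^(−t/τ₂) = 2.46235e-05.
C₂ = 3.347·[1 − (30.3471·0.0530234 − 8.39913·2.46235e-05)/(21.9479)] = 3.347·0.926695 = 3.10165 mol/L.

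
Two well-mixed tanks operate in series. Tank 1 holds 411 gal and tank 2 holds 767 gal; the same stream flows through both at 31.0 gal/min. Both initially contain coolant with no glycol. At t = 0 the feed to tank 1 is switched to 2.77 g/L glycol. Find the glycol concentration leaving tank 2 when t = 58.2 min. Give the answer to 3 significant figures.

2.24 g/L

Species balance on tank i: dCᵢ/dt = (Cᵢ₋₁ − Cᵢ)/τᵢ with τᵢ = Vᵢ/Q.
τ₁ = 411/31.0 = 13.258 min; τ₂ = 767/31.0 = 24.742 min.
Solving the cascade with C₁(0)=C₂(0)=0 gives C₂(t) = C_in[1 − (τ₁ e^(−t/τ₁) − τ₂ e^(−t/τ₂))/(τ₁ − τ₂)].
At t = 58.2: e^(−t/τ₁) = 0.012403, e^(−t/τ₂) = 0.095152.
C₂ = 2.77·[1 − (13.258·0.012403 − 24.742·0.095152)/(-11.484)] = 2.77·0.80932 = 2.2418 g/L.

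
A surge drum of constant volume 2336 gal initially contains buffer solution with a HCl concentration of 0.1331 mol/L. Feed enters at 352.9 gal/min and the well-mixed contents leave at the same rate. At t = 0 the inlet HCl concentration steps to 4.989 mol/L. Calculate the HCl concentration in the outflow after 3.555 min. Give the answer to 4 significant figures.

2.151 mol/L

Mass balance on the solute (V constant): V dC/dt = Q(C_in − C).
Time constant τ = V/Q = 2336/352.9 = 6.61944 min.
Integrating: C(t) = C_in + (C₀ − C_in) e^(−t/τ).
C(3.555) = 4.989 + (0.1331 − 4.989)·e^(−3.555/6.61944) = 4.989 + (-4.85590)·0.584467 = 2.15089 mol/L.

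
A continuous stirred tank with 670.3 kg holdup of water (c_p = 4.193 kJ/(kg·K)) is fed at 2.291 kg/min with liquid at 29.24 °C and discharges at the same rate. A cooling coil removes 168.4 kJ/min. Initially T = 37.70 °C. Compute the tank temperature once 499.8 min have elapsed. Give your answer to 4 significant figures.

First-law balance (no shaft work): M c_p dT/dt = ṁ c_p (T_in − T) − 168.4.
τ = M/ṁ = 292.580 min; T_ss = T_in − Q̇/(ṁ c_p) = 29.24 − 168.4/(2.291·4.193) = 11.7096 °C.
This is linear first-order; T(t) = T_ss + (T₀ − T_ss) e^(−t/τ).
T(499.8) = 11.7096 + (25.9904)·e^(−499.8/292.580) = 11.7096 + (25.9904)·0.181182 = 16.4186 °C.

16.42 °C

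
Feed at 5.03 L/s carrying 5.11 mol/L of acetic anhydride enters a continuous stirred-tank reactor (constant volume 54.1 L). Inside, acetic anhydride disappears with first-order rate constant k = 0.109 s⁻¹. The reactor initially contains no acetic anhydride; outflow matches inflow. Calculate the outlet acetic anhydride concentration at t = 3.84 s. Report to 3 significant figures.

1.27 mol/L

Accumulation = in − out − consumed: V dC/dt = Q C_in − Q C − k V C.
dC/dt = (Q/V) C_in − (Q/V + k) C; effective rate a = Q/V + k = 0.092976 + 0.109 = 0.20198 s⁻¹.
C_ss = Q C_in/(Q + kV) = 2.3523 mol/L; C(t) = C_ss + (C₀ − C_ss) e^(−a t).
C(3.84) = 2.3523 + (-2.3523)·e^(−0.20198·3.84) = 2.3523 + (-2.3523)·0.46043 = 1.2692 mol/L.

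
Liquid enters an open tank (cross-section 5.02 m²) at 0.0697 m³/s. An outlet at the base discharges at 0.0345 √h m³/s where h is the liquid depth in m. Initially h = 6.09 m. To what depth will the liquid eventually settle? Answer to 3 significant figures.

Level balance: A dh/dt = 0.0697 − 0.0345 √h. Setting dh/dt = 0:
Q_in = 0.0345 √h_ss ⇒ √h_ss = 0.0697/0.0345 = 2.0203.
h_ss = 2.0203² = 4.0816 m. (Since h₀ = 6.09 m > h_ss, the level will fall toward this value.)

4.08 m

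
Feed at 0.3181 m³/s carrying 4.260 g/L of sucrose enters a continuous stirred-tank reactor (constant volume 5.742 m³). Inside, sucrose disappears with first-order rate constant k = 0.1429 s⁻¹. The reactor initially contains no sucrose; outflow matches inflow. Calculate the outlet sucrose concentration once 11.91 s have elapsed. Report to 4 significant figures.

1.078 g/L

Species balance: V dC/dt = Q C_in − Q C − k V C.
This is linear with rate a = Q/V + k = 0.198299 s⁻¹.
C_ss = Q C_in/(Q + kV) = 1.19012 g/L; C(t) = C_ss + (C₀ − C_ss) e^(−a t).
C(11.91) = 1.19012 + (-1.19012)·e^(−0.198299·11.91) = 1.19012 + (-1.19012)·0.0942562 = 1.07794 g/L.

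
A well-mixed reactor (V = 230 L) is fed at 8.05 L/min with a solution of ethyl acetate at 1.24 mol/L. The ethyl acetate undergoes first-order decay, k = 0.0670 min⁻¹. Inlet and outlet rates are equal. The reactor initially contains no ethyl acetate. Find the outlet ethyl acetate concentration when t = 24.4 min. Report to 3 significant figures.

Species balance: V dC/dt = Q C_in − Q C − k V C.
dC/dt = (Q/V) C_in − (Q/V + k) C; effective rate a = Q/V + k = 0.035000 + 0.0670 = 0.10200 min⁻¹.
C_ss = Q C_in/(Q + kV) = 0.42549 mol/L; C(t) = C_ss + (C₀ − C_ss) e^(−a t).
C(24.4) = 0.42549 + (-0.42549)·e^(−0.10200·24.4) = 0.42549 + (-0.42549)·0.083010 = 0.39017 mol/L.

0.390 mol/L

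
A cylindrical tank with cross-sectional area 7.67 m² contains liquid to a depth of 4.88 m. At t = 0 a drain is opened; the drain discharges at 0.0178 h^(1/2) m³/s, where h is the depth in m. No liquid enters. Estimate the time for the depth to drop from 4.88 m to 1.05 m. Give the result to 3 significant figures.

Mass balance (ρ constant): A dh/dt = −0.0178 √h.
Separate and integrate: 2(√h − √h₀) = −(0.0178/A) t.
t = 2A(√h₀ − √h)/0.0178 = 2·7.67·(√4.88 − √1.05)/0.0178
  = 15.340 × (2.2091 − 1.0247) / 0.0178 = 1020.7 s.

1020 s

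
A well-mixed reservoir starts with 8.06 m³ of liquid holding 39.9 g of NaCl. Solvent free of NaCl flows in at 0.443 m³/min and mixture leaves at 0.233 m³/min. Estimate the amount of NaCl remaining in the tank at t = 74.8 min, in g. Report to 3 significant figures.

Total volume: dV/dt = Q_in − Q_out = 0.21000 m³/min, so V(t) = 8.06 + 0.21000 t and V(74.8) = 23.768 m³.
Solute balance: dm/dt = 0 − Q_out C = −Q_out m/V(t).
Separate: dm/m = −Q_out dt/V(t) ⇒ ln(m/m₀) = −(Q_out/(Q_in−Q_out)) ln(V/V₀).
m = m₀ (V₀/V)^(Q_out/(Q_in−Q_out)) = 39.9 × (8.06/23.768)^(1.1095) = 12.019 g.

12.0 g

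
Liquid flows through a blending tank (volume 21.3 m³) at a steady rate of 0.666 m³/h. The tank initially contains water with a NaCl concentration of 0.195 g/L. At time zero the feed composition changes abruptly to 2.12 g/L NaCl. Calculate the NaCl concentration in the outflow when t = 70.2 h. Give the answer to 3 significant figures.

Species balance on the tank: V dC/dt = Q(C_in − C).
Rewrite as dC/dt + C/τ = C_in/τ, τ = V/Q = 31.982 h.
This is linear first-order; C(t) = C_in + (C₀ − C_in) e^(−t/τ).
C(70.2) = 2.12 + (0.195 − 2.12)·e^(−70.2/31.982) = 2.12 + (-1.9250)·0.11136 = 1.9056 g/L.

1.91 g/L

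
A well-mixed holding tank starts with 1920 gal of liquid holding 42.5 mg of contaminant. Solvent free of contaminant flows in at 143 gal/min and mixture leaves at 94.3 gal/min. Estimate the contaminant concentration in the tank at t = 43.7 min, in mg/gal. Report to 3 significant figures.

0.00248 mg/gal

Total volume: dV/dt = Q_in − Q_out = 48.700 gal/min, so V(t) = 1920 + 48.700 t and V(43.7) = 4048.2 gal.
Species balance (pure solvent in): dm/dt = −Q_out · m/V(t).
Separate: dm/m = −Q_out dt/V(t) ⇒ ln(m/m₀) = −(Q_out/(Q_in−Q_out)) ln(V/V₀).
m = m₀ (V₀/V)^(Q_out/(Q_in−Q_out)) = 42.5 × (1920/4048.2)^(1.9363) = 10.025 mg.
C = m/V = 10.025/4048.2 = 0.0024765 mg/gal.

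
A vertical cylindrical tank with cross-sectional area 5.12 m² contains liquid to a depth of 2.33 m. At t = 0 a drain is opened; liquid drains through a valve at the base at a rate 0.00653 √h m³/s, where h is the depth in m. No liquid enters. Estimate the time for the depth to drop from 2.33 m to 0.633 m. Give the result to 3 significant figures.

With no inflow, A dh/dt = −0.00653 √h.
Separate and integrate: 2(√h − √h₀) = −(0.00653/A) t.
t = 2A(√h₀ − √h)/0.00653 = 2·5.12·(√2.33 − √0.633)/0.00653
  = 10.240 × (1.5264 − 0.79561) / 0.00653 = 1146.0 s.

1150 s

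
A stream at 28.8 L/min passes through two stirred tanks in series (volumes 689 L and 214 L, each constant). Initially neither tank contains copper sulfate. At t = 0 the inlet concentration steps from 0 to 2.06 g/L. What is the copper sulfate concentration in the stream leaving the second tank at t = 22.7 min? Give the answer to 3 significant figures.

Species balance on tank i: dCᵢ/dt = (Cᵢ₋₁ − Cᵢ)/τᵢ with τᵢ = Vᵢ/Q.
τ₁ = 689/28.8 = 23.924 min; τ₂ = 214/28.8 = 7.4306 min.
Solving the cascade with C₁(0)=C₂(0)=0 gives C₂(t) = C_in[1 − (τ₁ e^(−t/τ₁) − τ₂ e^(−t/τ₂))/(τ₁ − τ₂)].
At t = 22.7: e^(−t/τ₁) = 0.38718, e^(−t/τ₂) = 0.047125.
C₂ = 2.06·[1 − (23.924·0.38718 − 7.4306·0.047125)/(16.493)] = 2.06·0.45961 = 0.94680 g/L.

0.947 g/L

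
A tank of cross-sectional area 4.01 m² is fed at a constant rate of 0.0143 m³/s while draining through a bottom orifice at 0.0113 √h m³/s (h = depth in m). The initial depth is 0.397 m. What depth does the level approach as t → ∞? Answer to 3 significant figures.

Unsteady balance on liquid volume: A dh/dt = Q_in − 0.0113 √h. At steady state dh/dt = 0:
Q_in = 0.0113 √h_ss ⇒ √h_ss = 0.0143/0.0113 = 1.2655.
h_ss = 1.2655² = 1.6015 m. (Since h₀ = 0.397 m < h_ss, the level will rise toward this value.)

1.60 m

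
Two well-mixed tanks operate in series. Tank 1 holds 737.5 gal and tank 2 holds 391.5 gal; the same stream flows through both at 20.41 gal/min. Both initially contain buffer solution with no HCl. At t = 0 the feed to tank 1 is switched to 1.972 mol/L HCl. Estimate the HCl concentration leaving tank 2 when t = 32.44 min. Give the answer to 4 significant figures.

0.6705 mol/L

Time constants: τᵢ = Vᵢ/Q for each well-mixed tank.
τ₁ = 737.5/20.41 = 36.1342 min; τ₂ = 391.5/20.41 = 19.1818 min.
Tank 1: C₁ = C_in(1 − e^(−t/τ₁)). Tank 2 (τ₁ ≠ τ₂): C₂ = C_in[1 − (τ₁ e^(−t/τ₁) − τ₂ e^(−t/τ₂))/(τ₁ − τ₂)].
At t = 32.44: e^(−t/τ₁) = 0.407480, e^(−t/τ₂) = 0.184300.
C₂ = 1.972·[1 − (36.1342·0.407480 − 19.1818·0.184300)/(16.9525)] = 1.972·0.339991 = 0.670463 mol/L.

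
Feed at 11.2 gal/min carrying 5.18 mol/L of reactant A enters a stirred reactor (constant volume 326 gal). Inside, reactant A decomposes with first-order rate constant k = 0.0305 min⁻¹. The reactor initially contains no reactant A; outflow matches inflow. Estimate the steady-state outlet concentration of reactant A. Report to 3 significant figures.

2.74 mol/L

Species balance: V dC/dt = Q C_in − Q C − k V C.
Steady state (dC/dt = 0): C_ss = Q C_in/(Q + kV) = C_in/(1 + kV/Q).
C_ss = 11.2·5.18/(11.2 + 0.0305·326) = 58.016/21.143 = 2.7440 mol/L.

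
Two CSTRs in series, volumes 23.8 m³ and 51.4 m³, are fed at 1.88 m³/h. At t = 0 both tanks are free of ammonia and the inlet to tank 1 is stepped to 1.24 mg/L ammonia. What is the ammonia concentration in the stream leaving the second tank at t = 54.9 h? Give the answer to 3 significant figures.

Time constants: τᵢ = Vᵢ/Q for each well-mixed tank.
τ₁ = 23.8/1.88 = 12.660 h; τ₂ = 51.4/1.88 = 27.340 h.
Tank 1: C₁ = C_in(1 − e^(−t/τ₁)). Tank 2 (τ₁ ≠ τ₂): C₂ = C_in[1 − (τ₁ e^(−t/τ₁) − τ₂ e^(−t/τ₂))/(τ₁ − τ₂)].
At t = 54.9: e^(−t/τ₁) = 0.013080, e^(−t/τ₂) = 0.13425.
C₂ = 1.24·[1 − (12.660·0.013080 − 27.340·0.13425)/(-14.681)] = 1.24·0.76125 = 0.94396 mg/L.

0.944 mg/L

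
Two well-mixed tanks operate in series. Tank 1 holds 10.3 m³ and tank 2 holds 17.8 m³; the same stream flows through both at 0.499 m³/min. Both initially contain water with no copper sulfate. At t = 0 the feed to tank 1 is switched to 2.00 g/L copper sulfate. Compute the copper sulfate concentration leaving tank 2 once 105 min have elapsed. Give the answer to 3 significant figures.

1.77 g/L

Time constants: τᵢ = Vᵢ/Q for each well-mixed tank.
τ₁ = 10.3/0.499 = 20.641 min; τ₂ = 17.8/0.499 = 35.671 min.
Tank 1: C₁ = C_in(1 − e^(−t/τ₁)). Tank 2 (τ₁ ≠ τ₂): C₂ = C_in[1 − (τ₁ e^(−t/τ₁) − τ₂ e^(−t/τ₂))/(τ₁ − τ₂)].
At t = 105: e^(−t/τ₁) = 0.0061772, e^(−t/τ₂) = 0.052679.
C₂ = 2.00·[1 − (20.641·0.0061772 − 35.671·0.052679)/(-15.030)] = 2.00·0.88346 = 1.7669 g/L.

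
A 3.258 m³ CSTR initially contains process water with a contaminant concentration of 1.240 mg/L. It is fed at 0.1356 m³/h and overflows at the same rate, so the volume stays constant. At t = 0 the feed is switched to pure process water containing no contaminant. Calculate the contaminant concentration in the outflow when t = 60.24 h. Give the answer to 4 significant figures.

Mass balance on the solute (V constant): V dC/dt = Q(C_in − C).
So dC/dt = (C_in − C)/τ with τ = V/Q = 3.258/0.1356 = 24.0265 h.
This is linear first-order; C(t) = C_in + (C₀ − C_in) e^(−t/τ).
C(60.24) = 0 + (1.240 − 0)·e^(−60.24/24.0265) = 0 + (1.24000)·0.0814939 = 0.101052 mg/L.

0.1011 mg/L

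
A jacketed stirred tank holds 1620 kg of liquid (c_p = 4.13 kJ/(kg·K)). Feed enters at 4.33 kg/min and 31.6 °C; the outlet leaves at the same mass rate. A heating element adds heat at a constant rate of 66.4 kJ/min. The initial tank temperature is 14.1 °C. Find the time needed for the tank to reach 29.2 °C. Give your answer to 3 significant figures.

M c_p dT/dt = ṁ c_p (T_in − T) + Q̇.
τ = M/ṁ = 374.13 min; T_ss = T_in + Q̇/(ṁ c_p) = 35.313 °C.
T(t) = T_ss + (T₀ − T_ss) e^(−t/τ). Set T = 29.2:
e^(−t/τ) = (29.2 − 35.313)/(14.1 − 35.313) = 0.28817
t = −374.13 · ln(0.28817) = 465.49 min.

465 min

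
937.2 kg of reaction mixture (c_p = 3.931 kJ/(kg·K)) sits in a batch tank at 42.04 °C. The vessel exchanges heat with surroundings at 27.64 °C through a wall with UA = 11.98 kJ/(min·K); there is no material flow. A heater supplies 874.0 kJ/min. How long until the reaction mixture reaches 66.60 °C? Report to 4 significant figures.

Unsteady energy balance on the tank contents: M c_p dT/dt = −UA(T − T_amb) + Q̇.
τ = M c_p/UA = 307.524 min; T_ss = T_amb + Q̇/UA = 27.64 + 874.0/11.98 = 100.595 °C.
T(t) = T_ss + (T₀ − T_ss)e^(−t/τ); set T = 66.60:
t = −τ ln[(T − T_ss)/(T₀ − T_ss)] = −307.524 · ln(0.580565) = 167.217 min.

167.2 min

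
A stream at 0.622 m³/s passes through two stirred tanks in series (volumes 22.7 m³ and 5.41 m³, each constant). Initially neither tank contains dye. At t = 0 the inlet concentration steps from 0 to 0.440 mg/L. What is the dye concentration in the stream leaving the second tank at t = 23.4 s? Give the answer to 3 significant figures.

Each tank obeys Vᵢ dCᵢ/dt = Q(Cᵢ₋₁ − Cᵢ), so τᵢ = Vᵢ/Q.
τ₁ = 22.7/0.622 = 36.495 s; τ₂ = 5.41/0.622 = 8.6977 s.
Tank 1: C₁ = C_in(1 − e^(−t/τ₁)). Tank 2 (τ₁ ≠ τ₂): C₂ = C_in[1 − (τ₁ e^(−t/τ₁) − τ₂ e^(−t/τ₂))/(τ₁ − τ₂)].
At t = 23.4: e^(−t/τ₁) = 0.52667, e^(−t/τ₂) = 0.067857.
C₂ = 0.440·[1 − (36.495·0.52667 − 8.6977·0.067857)/(27.797)] = 0.440·0.32977 = 0.14510 mg/L.

0.145 mg/L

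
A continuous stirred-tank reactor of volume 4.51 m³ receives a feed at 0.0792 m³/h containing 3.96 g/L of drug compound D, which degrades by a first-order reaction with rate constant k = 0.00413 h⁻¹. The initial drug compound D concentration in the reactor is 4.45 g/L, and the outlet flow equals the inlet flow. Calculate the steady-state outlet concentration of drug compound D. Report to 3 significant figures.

Species balance: V dC/dt = Q C_in − Q C − k V C.
At steady state: 0 = Q C_in − (Q + kV) C_ss, so C_ss = Q C_in/(Q + kV).
C_ss = 0.0792·3.96/(0.0792 + 0.00413·4.51) = 0.31363/0.097826 = 3.2060 g/L.

3.21 g/L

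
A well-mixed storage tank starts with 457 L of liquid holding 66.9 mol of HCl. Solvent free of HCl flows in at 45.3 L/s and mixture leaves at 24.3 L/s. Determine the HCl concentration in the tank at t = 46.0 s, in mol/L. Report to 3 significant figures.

0.0126 mol/L

Let m(t) be the amount of HCl. Volume: V(t) = V₀ + (Q_in − Q_out) t = 457 + 21.000 t; V(46.0) = 1423.0 L.
No HCl enters, so dm/dt = −Q_out · (m/V).
Separate: dm/m = −Q_out dt/V(t) ⇒ ln(m/m₀) = −(Q_out/(Q_in−Q_out)) ln(V/V₀).
m = m₀ (V₀/V)^(Q_out/(Q_in−Q_out)) = 66.9 × (457/1423.0)^(1.1571) = 17.973 mol.
C = m/V = 17.973/1423.0 = 0.012630 mol/L.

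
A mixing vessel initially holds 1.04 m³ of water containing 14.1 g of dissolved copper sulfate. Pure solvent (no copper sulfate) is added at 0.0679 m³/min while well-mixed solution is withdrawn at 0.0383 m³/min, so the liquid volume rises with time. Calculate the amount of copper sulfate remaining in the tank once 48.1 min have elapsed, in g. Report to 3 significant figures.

4.62 g

Let m(t) be the amount of copper sulfate. Volume: V(t) = V₀ + (Q_in − Q_out) t = 1.04 + 0.029600 t; V(48.1) = 2.4638 m³.
Solute balance: dm/dt = 0 − Q_out C = −Q_out m/V(t).
dm/m = −Q_out dt/(V₀ + 0.029600 t); integrating gives ln(m/m₀) = −(Q_out/(Q_in−Q_out)) ln(V/V₀).
m = m₀ (V₀/V)^(Q_out/(Q_in−Q_out)) = 14.1 × (1.04/2.4638)^(1.2939) = 4.6192 g.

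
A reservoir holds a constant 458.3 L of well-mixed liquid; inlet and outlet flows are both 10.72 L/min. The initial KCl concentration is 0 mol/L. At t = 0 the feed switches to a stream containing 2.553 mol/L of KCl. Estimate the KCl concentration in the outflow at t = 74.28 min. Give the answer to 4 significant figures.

2.104 mol/L

Transient balance on the dissolved component: V dC/dt = Q(C_in − C).
Time constant τ = V/Q = 458.3/10.72 = 42.7519 min.
Solution: C(t) = C_in + (C₀ − C_in) e^(−t/τ).
C(74.28) = 2.553 + (0 − 2.553)·e^(−74.28/42.7519) = 2.553 + (-2.55300)·0.175965 = 2.10376 mol/L.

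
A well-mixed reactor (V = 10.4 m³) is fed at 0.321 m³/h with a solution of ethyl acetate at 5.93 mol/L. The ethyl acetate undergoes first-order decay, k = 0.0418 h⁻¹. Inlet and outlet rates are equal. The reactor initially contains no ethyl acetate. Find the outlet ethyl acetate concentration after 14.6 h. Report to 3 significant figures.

Accumulation = in − out − consumed: V dC/dt = Q C_in − Q C − k V C.
dC/dt = (Q/V) C_in − (Q/V + k) C; effective rate a = Q/V + k = 0.030865 + 0.0418 = 0.072665 h⁻¹.
C_ss = Q C_in/(Q + kV) = 2.5188 mol/L; C(t) = C_ss + (C₀ − C_ss) e^(−a t).
C(14.6) = 2.5188 + (-2.5188)·e^(−0.072665·14.6) = 2.5188 + (-2.5188)·0.34614 = 1.6470 mol/L.

1.65 mol/L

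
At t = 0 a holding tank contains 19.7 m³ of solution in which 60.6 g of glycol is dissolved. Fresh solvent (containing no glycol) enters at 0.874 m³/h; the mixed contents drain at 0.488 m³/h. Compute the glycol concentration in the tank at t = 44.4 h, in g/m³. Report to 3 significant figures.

Total volume: dV/dt = Q_in − Q_out = 0.38600 m³/h, so V(t) = 19.7 + 0.38600 t and V(44.4) = 36.838 m³.
Solute balance: dm/dt = 0 − Q_out C = −Q_out m/V(t).
dm/m = −Q_out dt/(V₀ + 0.38600 t); integrating gives ln(m/m₀) = −(Q_out/(Q_in−Q_out)) ln(V/V₀).
m = m₀ (V₀/V)^(Q_out/(Q_in−Q_out)) = 60.6 × (19.7/36.838)^(1.2642) = 27.467 g.
C = m/V = 27.467/36.838 = 0.74560 g/m³.

0.746 g/m³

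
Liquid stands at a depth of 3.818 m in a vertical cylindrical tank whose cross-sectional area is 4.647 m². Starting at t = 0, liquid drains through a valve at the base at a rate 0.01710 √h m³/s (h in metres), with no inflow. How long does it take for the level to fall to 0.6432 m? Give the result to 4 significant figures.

Volume balance on the tank: A dh/dt = −0.01710 √h.
This is separable: 2 d(√h)/dt = −0.01710/A, so √h = √h₀ − (0.01710/(2A)) t.
t = 2A(√h₀ − √h)/0.01710 = 2·4.647·(√3.818 − √0.6432)/0.01710
  = 9.29400 × (1.95397 − 0.801998) / 0.01710 = 626.107 s.

626.1 s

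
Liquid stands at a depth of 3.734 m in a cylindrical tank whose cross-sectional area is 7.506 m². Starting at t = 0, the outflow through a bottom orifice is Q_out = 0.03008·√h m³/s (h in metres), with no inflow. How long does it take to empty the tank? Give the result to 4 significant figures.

964.4 s

Volume balance on the tank: A dh/dt = −0.03008 √h.
∫ h^(−1/2) dh = −(0.03008/A) ∫ dt, giving 2√h = 2√h₀ − (0.03008/A) t.
Set h = 0: 2√h₀ = (0.03008/A) t_empty ⇒ t_empty = 2A√h₀/0.03008.
t_empty = 2·7.506·√3.734/0.03008 = 15.0120·1.93236/0.03008 = 964.379 s.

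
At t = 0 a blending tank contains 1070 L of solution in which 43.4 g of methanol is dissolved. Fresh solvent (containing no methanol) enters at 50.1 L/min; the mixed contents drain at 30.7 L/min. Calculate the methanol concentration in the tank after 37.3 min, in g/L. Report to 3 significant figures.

0.0107 g/L

Total volume: dV/dt = Q_in − Q_out = 19.400 L/min, so V(t) = 1070 + 19.400 t and V(37.3) = 1793.6 L.
No methanol enters, so dm/dt = −Q_out · (m/V).
Separate: dm/m = −Q_out dt/V(t) ⇒ ln(m/m₀) = −(Q_out/(Q_in−Q_out)) ln(V/V₀).
m = m₀ (V₀/V)^(Q_out/(Q_in−Q_out)) = 43.4 × (1070/1793.6)^(1.5825) = 19.163 g.
C = m/V = 19.163/1793.6 = 0.010684 g/L.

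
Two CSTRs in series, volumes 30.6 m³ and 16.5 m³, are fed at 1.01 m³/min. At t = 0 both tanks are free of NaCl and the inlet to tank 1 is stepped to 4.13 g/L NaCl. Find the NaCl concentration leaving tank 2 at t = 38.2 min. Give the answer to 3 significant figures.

Species balance on tank i: dCᵢ/dt = (Cᵢ₋₁ − Cᵢ)/τᵢ with τᵢ = Vᵢ/Q.
τ₁ = 30.6/1.01 = 30.297 min; τ₂ = 16.5/1.01 = 16.337 min.
Tank 1: C₁ = C_in(1 − e^(−t/τ₁)). Tank 2 (τ₁ ≠ τ₂): C₂ = C_in[1 − (τ₁ e^(−t/τ₁) − τ₂ e^(−t/τ₂))/(τ₁ − τ₂)].
At t = 38.2: e^(−t/τ₁) = 0.28341, e^(−t/τ₂) = 0.096491.
C₂ = 4.13·[1 − (30.297·0.28341 − 16.337·0.096491)/(13.960)] = 4.13·0.49785 = 2.0561 g/L.

2.06 g/L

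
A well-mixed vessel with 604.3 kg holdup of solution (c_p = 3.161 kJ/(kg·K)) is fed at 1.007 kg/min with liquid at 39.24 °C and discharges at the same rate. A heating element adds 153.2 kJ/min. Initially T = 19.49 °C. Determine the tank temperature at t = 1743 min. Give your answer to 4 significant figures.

M c_p dT/dt = ṁ c_p (T_in − T) + Q̇.
τ = M/ṁ = 600.099 min; T_ss = T_in + Q̇/(ṁ c_p) = 39.24 + 153.2/(1.007·3.161) = 87.3688 °C.
Solution: T(t) = T_ss + (T₀ − T_ss) e^(−t/τ).
T(1743) = 87.3688 + (-67.8788)·e^(−1743/600.099) = 87.3688 + (-67.8788)·0.0547751 = 83.6507 °C.

83.65 °C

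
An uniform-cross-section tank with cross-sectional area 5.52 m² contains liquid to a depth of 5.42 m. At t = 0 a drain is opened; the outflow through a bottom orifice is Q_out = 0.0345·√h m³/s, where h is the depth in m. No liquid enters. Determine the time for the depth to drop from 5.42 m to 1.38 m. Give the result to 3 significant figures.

369 s

Unsteady balance on liquid volume: A dh/dt = −0.0345 √h.
This is separable: 2 d(√h)/dt = −0.0345/A, so √h = √h₀ − (0.0345/(2A)) t.
t = 2A(√h₀ − √h)/0.0345 = 2·5.52·(√5.42 − √1.38)/0.0345
  = 11.040 × (2.3281 − 1.1747) / 0.0345 = 369.07 s.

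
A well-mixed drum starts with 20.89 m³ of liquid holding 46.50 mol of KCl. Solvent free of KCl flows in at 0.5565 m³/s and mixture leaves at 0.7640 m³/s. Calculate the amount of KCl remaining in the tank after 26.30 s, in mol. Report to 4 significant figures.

Let m(t) be the amount of KCl. Volume: V(t) = V₀ + (Q_in − Q_out) t = 20.89 − 0.207500 t; V(26.30) = 15.4327 m³.
Solute balance: dm/dt = 0 − Q_out C = −Q_out m/V(t).
Separate: dm/m = −Q_out dt/V(t) ⇒ ln(m/m₀) = −(Q_out/(Q_in−Q_out)) ln(V/V₀).
m = m₀ (V₀/V)^(Q_out/(Q_in−Q_out)) = 46.50 × (20.89/15.4327)^(-3.68193) = 15.2510 mol.

15.25 mol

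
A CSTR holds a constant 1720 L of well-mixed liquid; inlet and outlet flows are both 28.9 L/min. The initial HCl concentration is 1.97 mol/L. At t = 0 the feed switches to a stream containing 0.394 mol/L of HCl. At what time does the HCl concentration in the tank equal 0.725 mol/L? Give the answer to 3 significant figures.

Species balance: V dC/dt = Q(C_in − C) ⇒ τ = V/Q = 59.516 min.
C(t) = C_in + (C₀ − C_in) e^(−t/τ). Set C = 0.725 and solve for t:
e^(−t/τ) = (C − C_in)/(C₀ − C_in) = (0.725 − 0.394)/(1.97 − 0.394) = 0.21003
t = −τ ln(…) = 59.516 × 1.5605 = 92.876 min.

92.9 min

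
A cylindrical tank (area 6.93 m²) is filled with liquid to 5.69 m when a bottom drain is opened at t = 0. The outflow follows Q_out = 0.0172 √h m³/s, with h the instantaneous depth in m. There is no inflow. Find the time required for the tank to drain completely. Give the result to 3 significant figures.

1920 s

Accumulation of liquid (constant cross-section A): A dh/dt = −0.0172 √h.
Separate and integrate: 2(√h − √h₀) = −(0.0172/A) t.
Set h = 0: 2√h₀ = (0.0172/A) t_empty ⇒ t_empty = 2A√h₀/0.0172.
t_empty = 2·6.93·√5.69/0.0172 = 13.860·2.3854/0.0172 = 1922.2 s.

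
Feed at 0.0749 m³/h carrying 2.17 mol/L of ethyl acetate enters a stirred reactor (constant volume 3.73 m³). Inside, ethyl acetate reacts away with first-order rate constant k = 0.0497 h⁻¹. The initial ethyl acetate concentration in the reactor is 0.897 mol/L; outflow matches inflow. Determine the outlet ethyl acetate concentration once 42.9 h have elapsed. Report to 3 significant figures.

Accumulation = in − out − consumed: V dC/dt = Q C_in − Q C − k V C.
dC/dt = (Q/V) C_in − (Q/V + k) C; effective rate a = Q/V + k = 0.020080 + 0.0497 = 0.069780 h⁻¹.
C_ss = Q C_in/(Q + kV) = 0.62445 mol/L; C(t) = C_ss + (C₀ − C_ss) e^(−a t).
C(42.9) = 0.62445 + (0.27255)·e^(−0.069780·42.9) = 0.62445 + (0.27255)·0.050108 = 0.63811 mol/L.

0.638 mol/L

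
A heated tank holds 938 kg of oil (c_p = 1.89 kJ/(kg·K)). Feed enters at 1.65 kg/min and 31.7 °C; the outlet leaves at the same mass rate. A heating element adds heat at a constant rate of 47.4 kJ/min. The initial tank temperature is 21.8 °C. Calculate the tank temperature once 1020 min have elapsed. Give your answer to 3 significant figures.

First-law balance (no shaft work): M c_p dT/dt = ṁ c_p (T_in − T) + 47.4.
Rearrange: dT/dt = (T_ss − T)/τ with τ = M/ṁ = 568.48 min and T_ss = T_in + Q̇/(ṁ c_p) = 46.900 °C.
Solution: T(t) = T_ss + (T₀ − T_ss) e^(−t/τ).
T(1020) = 46.900 + (-25.100)·e^(−1020/568.48) = 46.900 + (-25.100)·0.16625 = 42.727 °C.

42.7 °C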